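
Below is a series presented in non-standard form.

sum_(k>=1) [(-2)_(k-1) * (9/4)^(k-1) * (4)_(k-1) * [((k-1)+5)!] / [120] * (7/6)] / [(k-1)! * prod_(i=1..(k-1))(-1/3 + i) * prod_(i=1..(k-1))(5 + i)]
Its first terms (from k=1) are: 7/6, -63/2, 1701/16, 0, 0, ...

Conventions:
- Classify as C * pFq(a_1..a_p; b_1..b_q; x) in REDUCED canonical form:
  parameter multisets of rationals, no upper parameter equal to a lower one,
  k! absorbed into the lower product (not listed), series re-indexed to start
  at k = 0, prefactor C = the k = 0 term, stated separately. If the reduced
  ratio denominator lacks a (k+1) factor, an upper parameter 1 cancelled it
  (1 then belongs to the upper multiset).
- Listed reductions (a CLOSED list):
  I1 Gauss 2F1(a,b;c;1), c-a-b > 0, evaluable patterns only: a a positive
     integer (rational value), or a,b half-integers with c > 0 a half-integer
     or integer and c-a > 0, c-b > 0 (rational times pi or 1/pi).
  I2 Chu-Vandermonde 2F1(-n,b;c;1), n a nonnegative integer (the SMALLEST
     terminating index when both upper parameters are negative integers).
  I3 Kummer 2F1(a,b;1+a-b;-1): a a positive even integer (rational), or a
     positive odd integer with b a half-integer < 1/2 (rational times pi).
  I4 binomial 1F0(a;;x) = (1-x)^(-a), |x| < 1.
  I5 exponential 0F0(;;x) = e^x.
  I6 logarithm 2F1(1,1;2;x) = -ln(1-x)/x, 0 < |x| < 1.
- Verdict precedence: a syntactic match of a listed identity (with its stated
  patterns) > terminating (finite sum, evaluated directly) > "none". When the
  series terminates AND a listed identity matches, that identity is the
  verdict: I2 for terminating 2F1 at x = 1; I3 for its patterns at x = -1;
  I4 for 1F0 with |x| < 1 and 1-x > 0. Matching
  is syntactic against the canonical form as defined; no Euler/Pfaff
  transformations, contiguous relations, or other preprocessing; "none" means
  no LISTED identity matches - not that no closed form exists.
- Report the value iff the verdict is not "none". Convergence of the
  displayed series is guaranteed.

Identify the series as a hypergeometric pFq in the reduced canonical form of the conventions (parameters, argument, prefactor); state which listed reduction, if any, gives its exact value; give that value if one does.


Key step: t_0 being 7/6, the factorial ratio (C = 7/6) (k+a-1)!/(a-1)! is a rising factorial (a)_k.
Adjacent-term ratio: r(k) = (9/4) * (k-2) (k+4) / [(k+2/3) (k+1)] - rational; roots negated = parameters, x = (9/4), C = 7/6.

At argument 9/4: a 2F1 with upper {-2, 4}, lower {2/3}, scaled by C = 7/6. Verdict: terminating - the sum ends at index 2 because -2 is a negative integer; exact evaluation follows. Value: 3647/48.


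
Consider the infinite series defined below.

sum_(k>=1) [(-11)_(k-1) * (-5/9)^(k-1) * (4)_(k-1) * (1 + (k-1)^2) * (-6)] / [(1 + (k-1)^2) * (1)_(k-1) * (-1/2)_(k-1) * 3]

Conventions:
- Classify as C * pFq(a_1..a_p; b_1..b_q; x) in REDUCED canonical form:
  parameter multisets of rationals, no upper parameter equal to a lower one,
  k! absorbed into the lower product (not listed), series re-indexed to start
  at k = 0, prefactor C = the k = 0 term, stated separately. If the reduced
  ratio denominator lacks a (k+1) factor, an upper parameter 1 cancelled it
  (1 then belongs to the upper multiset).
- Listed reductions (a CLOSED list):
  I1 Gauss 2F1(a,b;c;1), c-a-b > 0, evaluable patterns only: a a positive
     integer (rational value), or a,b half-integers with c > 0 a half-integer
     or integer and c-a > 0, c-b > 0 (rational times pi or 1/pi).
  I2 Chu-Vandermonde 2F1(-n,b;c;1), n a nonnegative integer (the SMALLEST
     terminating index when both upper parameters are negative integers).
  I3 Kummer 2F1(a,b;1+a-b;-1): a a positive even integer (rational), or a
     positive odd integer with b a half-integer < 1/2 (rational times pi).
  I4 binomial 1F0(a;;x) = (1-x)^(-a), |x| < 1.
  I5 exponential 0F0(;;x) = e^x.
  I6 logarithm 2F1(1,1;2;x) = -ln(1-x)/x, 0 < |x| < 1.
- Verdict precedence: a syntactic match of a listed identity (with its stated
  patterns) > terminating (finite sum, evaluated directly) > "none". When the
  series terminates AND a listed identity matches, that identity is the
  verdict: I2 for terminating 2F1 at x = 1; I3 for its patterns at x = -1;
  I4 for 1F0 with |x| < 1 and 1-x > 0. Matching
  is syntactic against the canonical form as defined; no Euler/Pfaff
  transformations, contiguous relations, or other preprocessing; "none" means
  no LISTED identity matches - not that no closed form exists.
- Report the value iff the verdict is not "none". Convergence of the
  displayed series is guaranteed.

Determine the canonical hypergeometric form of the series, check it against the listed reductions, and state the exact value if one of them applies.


x = -5/9 here; the reduced form reads 2F1, upper {-11, 4}, lower {-1/2}, C = -2. Verdict: terminating. With -11 upstairs the series is a 12-term polynomial sum; evaluated term by term. Exact value: 55332944819784446738/131769069298191.

First insight: x = (-5/9) and the constant factors (C = -2) combine into one prefactor.
Adjacent-term ratio: r(k) = (-5/9) * (k-11) (k+4) / [(k-1/2) (k+1)] - rational; roots negated = parameters, x = (-5/9), C = -2.


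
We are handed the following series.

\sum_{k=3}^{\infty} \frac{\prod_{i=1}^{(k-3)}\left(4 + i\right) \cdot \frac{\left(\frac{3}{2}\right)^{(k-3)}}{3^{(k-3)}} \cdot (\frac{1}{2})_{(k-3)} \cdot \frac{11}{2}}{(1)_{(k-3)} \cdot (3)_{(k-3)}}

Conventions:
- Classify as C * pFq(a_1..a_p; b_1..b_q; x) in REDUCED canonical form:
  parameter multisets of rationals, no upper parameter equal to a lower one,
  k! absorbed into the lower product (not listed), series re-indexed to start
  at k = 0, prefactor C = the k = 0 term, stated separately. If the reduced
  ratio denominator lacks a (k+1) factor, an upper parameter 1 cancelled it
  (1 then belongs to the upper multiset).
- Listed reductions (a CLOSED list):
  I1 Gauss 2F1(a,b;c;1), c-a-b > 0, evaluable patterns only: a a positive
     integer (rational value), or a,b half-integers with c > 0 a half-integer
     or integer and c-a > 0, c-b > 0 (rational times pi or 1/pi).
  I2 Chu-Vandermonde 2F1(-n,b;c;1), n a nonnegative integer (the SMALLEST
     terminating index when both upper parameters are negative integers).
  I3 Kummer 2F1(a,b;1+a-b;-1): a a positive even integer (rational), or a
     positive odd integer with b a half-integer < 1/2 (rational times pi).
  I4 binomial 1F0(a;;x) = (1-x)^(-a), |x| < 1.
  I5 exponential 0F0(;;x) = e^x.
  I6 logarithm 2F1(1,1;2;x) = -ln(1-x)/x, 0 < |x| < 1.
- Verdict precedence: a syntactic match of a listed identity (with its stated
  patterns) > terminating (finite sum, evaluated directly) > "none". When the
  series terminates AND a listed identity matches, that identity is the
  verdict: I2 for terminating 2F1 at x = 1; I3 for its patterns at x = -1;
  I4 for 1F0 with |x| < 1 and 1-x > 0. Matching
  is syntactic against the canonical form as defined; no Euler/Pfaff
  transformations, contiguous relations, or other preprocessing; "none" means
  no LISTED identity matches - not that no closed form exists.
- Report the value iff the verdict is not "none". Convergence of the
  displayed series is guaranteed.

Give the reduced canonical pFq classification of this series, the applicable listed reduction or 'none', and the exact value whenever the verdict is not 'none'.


This is \frac{11}{2} * 2F1(\frac{1}{2}, 5; 3; \frac{1}{2}) in reduced canonical form. Verdict: no listed reduction: x = \frac{1}{2} and upper {\frac{1}{2}, 5} fail every I1-I6 pattern.

First insight: with t_0 = \frac{11}{2}, the running product (C = 11/2) telescopes to a rising factorial.
Consecutive-term ratio: r(k) = \frac{1}{2} * (k+\frac{1}{2}) (k+5) / [(k+3) (k+1)] ; factor over Q: parameters, x = \frac{1}{2}, and C = \frac{11}{2}.


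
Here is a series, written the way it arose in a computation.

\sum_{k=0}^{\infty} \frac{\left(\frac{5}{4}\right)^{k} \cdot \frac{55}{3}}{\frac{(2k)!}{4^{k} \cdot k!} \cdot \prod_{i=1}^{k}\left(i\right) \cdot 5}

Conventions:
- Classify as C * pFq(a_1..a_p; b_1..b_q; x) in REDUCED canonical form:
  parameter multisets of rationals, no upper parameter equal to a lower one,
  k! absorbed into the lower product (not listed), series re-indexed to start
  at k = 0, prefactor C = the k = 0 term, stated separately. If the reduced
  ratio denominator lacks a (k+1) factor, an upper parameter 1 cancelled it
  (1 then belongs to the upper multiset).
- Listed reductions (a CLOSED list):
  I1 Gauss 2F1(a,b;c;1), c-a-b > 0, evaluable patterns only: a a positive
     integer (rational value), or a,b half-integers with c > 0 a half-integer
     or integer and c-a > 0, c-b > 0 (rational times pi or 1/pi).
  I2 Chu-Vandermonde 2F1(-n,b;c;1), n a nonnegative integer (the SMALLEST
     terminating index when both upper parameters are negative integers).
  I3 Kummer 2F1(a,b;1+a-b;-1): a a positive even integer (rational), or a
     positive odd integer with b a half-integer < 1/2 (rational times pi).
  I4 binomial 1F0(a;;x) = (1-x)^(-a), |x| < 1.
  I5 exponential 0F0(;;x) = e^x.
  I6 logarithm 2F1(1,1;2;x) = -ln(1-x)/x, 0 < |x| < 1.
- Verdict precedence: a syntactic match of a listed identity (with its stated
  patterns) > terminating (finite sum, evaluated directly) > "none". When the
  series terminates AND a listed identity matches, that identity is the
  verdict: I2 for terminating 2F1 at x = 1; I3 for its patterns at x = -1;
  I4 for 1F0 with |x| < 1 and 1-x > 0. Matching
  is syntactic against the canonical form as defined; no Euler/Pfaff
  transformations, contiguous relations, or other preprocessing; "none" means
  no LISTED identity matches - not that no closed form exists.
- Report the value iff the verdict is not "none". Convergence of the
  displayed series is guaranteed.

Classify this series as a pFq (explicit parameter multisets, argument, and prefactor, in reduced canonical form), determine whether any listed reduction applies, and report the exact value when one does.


The series (x = \frac{5}{4}) is 0F1: upper {-}, lower {\frac{1}{2}}, prefactor \frac{11}{3}. Verdict: none - this 0F1 at x = \frac{5}{4} matches no listed pattern, and upper {-} holds no stopper.

Key step: x = \frac{5}{4} and the product of the first k integers (prefactor 11/3) is k!.
Consecutive-term ratio: r(k) = \frac{5}{4} * 1 / [(k+\frac{1}{2}) (k+1)] ; factor over Q: parameters, x = \frac{5}{4}, and C = \frac{11}{3}.


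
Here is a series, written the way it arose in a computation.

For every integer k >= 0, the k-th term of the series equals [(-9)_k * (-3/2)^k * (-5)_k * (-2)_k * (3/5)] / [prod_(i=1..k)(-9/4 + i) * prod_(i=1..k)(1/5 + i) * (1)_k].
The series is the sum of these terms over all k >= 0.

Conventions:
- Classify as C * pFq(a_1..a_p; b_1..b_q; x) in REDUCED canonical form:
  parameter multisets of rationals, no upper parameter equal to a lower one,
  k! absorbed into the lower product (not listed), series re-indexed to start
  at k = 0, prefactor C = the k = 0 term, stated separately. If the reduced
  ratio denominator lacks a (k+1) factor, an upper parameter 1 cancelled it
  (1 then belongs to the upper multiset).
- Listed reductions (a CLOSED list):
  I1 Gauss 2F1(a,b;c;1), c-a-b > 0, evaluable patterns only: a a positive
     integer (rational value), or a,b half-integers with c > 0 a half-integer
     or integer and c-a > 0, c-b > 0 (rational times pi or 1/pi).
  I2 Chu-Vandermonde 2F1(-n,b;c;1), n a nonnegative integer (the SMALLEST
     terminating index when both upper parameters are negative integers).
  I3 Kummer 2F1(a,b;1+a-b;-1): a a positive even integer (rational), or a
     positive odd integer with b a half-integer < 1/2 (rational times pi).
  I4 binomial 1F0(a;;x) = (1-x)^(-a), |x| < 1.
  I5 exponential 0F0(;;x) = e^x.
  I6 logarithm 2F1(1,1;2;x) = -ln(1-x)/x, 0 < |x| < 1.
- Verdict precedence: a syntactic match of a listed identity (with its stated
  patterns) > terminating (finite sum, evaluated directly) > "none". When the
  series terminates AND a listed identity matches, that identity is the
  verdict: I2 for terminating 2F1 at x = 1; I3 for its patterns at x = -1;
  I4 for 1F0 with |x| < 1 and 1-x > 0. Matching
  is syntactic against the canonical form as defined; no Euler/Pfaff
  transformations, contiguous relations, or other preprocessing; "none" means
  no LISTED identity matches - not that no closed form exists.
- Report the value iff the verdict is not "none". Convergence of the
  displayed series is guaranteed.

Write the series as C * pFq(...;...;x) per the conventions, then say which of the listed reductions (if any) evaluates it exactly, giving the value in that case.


This is 3/5 * 3F2(-9, -5, -2; -5/4, 6/5; -3/2) in reduced canonical form. Verdict: terminating (-2 upstairs). 3 nonzero terms in all; added directly. Hence: 126663/55.

The tell: t_0 being 3/5, the lower running product (prefactor 3/5) is a rising factorial.
Step ratio: r(k) = (-3/2) * (k-9) (k-5) (k-2) / [(k-5/4) (k+6/5) (k+1)] ; factor over Q: parameters, x = (-3/2), and C = 3/5.


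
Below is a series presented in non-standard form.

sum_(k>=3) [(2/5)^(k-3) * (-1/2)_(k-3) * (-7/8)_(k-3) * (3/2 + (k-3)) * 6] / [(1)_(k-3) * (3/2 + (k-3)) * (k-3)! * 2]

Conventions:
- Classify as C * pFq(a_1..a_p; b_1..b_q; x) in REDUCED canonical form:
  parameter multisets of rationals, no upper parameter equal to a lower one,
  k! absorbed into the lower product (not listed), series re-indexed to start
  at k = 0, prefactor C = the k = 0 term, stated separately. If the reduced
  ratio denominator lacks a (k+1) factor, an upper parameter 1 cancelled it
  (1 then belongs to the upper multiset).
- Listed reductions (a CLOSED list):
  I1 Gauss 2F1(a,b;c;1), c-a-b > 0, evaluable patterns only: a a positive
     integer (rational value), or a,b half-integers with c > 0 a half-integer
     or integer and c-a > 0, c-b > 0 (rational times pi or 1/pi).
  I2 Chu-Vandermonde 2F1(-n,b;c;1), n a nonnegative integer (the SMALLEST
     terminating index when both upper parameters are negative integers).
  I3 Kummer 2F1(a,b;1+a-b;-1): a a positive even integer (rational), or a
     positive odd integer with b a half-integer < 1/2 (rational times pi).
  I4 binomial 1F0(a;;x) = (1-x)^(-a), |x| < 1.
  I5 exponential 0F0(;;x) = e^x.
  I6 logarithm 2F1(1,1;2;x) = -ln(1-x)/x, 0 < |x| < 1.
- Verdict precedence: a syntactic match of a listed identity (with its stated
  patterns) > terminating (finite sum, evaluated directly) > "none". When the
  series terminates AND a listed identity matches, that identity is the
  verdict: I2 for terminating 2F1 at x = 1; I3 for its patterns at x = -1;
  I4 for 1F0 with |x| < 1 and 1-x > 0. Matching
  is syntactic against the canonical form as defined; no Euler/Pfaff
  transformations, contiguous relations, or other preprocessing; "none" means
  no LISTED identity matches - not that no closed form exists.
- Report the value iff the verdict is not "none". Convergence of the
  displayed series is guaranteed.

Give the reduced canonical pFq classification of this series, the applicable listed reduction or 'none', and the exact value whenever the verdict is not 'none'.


Canonical form: C = 3 times 2F1 with upper {-7/8, -1/2}, lower {1}, x = 2/5. Verdict: none. Every listed pattern misses the 2F1 form at 2/5, upper {-7/8, -1/2}.

The tell: with t_0 = 3, the constant factors (C = 3, x = 2/5) combine into one prefactor.
Step ratio: r(k) = (2/5) * (k-7/8) (k-1/2) / [(k+1) (k+1)] ; factor over Q: parameters, x = (2/5), and C = 3.


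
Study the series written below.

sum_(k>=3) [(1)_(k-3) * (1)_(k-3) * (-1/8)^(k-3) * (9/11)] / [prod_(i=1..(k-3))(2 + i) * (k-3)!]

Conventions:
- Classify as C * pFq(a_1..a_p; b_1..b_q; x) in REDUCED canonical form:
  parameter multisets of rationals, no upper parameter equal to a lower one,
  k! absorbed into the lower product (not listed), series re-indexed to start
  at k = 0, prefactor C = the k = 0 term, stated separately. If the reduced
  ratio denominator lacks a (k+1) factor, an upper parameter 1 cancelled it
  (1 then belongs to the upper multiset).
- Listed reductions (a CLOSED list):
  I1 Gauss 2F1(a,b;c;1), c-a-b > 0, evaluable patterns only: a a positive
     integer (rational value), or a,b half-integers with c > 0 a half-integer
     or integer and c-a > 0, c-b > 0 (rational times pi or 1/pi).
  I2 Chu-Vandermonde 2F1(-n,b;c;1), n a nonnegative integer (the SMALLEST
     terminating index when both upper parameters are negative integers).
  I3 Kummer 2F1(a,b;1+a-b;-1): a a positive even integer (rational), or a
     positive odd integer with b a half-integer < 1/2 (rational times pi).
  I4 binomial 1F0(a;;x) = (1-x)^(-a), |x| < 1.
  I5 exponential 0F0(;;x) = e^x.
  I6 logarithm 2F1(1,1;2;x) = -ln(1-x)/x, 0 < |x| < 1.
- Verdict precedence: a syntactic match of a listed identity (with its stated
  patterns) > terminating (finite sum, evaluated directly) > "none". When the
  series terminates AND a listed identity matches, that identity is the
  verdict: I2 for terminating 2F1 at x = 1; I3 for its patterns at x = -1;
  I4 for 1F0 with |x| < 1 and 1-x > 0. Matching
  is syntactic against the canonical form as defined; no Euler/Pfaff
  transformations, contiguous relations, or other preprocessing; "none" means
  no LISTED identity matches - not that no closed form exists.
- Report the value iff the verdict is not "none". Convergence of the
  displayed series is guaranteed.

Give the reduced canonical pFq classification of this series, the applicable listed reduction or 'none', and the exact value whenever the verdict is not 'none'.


x = -1/8 here; the reduced form reads 2F1, upper {1, 1}, lower {3}, C = 9/11. Verdict: none. No listed pattern accepts 2F1(1, 1; 3; -1/8).

Structural cue: x = (-1/8) and the lower running product (prefactor 9/11) is a rising factorial.
Ratio: r(k) = (-1/8) * (k+1) (k+1) / [(k+3) (k+1)] - rational; roots negated = parameters, x = (-1/8), C = 9/11.


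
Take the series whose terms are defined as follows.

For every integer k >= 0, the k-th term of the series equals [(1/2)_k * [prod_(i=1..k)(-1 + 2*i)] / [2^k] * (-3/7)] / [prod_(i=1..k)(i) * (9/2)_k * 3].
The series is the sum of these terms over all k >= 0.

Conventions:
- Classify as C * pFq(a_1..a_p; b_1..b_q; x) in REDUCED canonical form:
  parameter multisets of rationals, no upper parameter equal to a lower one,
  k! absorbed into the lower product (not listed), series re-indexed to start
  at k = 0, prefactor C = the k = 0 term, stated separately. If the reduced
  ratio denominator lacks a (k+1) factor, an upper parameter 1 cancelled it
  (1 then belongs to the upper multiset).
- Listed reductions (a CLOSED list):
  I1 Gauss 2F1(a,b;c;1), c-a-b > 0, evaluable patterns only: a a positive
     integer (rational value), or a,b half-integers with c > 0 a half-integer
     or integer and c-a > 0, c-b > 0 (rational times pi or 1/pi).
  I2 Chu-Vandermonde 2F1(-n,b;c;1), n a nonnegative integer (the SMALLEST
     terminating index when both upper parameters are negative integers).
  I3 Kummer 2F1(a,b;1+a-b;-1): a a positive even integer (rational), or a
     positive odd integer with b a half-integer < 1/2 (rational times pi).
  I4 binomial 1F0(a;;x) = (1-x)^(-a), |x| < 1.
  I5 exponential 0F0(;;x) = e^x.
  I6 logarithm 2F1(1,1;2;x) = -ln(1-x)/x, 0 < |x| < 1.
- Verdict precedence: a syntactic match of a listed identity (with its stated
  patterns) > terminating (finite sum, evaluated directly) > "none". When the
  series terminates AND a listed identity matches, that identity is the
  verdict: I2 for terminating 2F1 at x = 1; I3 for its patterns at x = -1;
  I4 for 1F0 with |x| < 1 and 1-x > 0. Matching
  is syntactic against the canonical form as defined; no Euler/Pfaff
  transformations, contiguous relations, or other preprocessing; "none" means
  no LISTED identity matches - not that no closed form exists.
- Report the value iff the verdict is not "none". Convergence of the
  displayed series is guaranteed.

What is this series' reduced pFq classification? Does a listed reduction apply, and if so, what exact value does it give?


This is -1/7 * 2F1(1/2, 1/2; 9/2; 1) in reduced canonical form. Verdict: Gauss's theorem I1 (half-integer case) fires (x = 1; upper {1/2, 1/2} half-integers, c = 9/2 in the evaluable pattern). Sum: (-25/512) * pi.

First insight: x = 1 and the constant factors (C = -1/7, x = 1) combine into one prefactor.
Adjacent-term ratio: r(k) = 1 * (k+1/2) (k+1/2) / [(k+9/2) (k+1)] - poly over poly, x = 1 from leading terms; C = -1/7 at k = 0.


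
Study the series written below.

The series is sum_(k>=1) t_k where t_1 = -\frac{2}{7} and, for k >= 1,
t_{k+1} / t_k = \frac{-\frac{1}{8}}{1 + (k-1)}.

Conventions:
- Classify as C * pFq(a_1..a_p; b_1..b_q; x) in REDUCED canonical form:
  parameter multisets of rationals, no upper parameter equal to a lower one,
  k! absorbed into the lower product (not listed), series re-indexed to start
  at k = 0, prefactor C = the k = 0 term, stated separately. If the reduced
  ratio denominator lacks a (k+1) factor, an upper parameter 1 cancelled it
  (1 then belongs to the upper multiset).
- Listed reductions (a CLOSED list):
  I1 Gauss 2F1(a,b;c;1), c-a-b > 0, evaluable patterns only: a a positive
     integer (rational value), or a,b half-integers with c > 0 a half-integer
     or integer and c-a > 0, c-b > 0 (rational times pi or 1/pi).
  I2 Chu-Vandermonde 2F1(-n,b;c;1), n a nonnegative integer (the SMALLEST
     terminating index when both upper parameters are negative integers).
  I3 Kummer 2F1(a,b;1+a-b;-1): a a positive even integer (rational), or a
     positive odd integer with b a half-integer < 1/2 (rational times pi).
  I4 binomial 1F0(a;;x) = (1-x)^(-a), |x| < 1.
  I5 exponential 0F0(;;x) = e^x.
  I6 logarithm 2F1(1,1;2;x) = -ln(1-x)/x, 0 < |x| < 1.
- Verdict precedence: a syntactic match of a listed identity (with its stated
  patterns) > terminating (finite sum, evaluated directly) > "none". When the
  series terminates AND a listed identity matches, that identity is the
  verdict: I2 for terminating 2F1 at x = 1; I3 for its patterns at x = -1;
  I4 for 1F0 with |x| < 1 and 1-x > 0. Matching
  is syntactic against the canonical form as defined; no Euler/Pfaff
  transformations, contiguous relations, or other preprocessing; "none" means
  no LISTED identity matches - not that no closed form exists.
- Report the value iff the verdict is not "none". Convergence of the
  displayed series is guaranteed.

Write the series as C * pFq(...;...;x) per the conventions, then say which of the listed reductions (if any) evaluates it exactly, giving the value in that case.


This is -\frac{2}{7} * 0F0(-; -; -\frac{1}{8}) in reduced canonical form. Verdict: this is exponential (I5) (the 0F0 exponential series at x = -\frac{1}{8}). Sum: \left(-\frac{2}{7}\right) \cdot e^{-\frac{1}{8}}.

The tell: t_0 being -\frac{2}{7}, the expanded ratio factors over Q; prefactor -2/7, roots give parameters.
Ratio: r(k) = -\frac{1}{8} * 1 / [(k+1)] - rational in k. x = -\frac{1}{8}; t_0 = -\frac{2}{7}; negate the roots.


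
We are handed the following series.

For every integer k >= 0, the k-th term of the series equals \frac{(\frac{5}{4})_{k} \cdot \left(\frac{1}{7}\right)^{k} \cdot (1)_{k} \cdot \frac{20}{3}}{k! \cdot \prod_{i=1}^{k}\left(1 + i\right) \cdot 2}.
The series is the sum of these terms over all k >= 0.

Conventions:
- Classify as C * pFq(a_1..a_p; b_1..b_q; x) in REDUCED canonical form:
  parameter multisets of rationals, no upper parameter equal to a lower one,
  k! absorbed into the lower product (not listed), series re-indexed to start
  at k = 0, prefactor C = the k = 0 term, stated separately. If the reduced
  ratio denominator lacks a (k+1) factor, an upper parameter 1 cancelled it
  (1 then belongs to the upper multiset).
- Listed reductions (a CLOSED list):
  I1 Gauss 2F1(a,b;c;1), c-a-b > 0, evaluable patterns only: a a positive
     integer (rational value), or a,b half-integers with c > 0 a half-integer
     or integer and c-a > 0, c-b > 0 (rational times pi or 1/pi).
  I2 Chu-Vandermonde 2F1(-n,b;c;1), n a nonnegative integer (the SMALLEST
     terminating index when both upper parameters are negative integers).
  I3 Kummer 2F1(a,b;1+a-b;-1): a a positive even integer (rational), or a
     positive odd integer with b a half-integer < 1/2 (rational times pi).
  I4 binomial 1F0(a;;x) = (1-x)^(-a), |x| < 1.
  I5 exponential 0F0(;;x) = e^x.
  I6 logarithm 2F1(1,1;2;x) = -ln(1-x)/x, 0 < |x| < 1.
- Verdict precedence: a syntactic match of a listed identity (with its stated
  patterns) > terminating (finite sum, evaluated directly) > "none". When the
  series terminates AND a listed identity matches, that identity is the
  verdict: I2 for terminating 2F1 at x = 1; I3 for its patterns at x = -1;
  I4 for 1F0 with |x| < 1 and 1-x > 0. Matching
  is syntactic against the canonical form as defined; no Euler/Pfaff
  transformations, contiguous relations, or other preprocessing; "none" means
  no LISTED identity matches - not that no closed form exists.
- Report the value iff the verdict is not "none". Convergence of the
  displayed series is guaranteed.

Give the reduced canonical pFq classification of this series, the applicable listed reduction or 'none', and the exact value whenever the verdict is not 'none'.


Structural cue: t_0 being \frac{10}{3}, the constant factors (prefactor 10/3) combine into one prefactor.
Term ratio: r(k) = \frac{1}{7} * (k+1) (k+\frac{5}{4}) / [(k+2) (k+1)] - poly over poly, x = \frac{1}{7} from leading terms; C = \frac{10}{3} at k = 0.

At argument \frac{1}{7}: a 2F1 with upper {1, \frac{5}{4}}, lower {2}, scaled by C = \frac{10}{3}. Verdict: no listed reduction: x = \frac{1}{7} and upper {1, \frac{5}{4}} fail every I1-I6 pattern.


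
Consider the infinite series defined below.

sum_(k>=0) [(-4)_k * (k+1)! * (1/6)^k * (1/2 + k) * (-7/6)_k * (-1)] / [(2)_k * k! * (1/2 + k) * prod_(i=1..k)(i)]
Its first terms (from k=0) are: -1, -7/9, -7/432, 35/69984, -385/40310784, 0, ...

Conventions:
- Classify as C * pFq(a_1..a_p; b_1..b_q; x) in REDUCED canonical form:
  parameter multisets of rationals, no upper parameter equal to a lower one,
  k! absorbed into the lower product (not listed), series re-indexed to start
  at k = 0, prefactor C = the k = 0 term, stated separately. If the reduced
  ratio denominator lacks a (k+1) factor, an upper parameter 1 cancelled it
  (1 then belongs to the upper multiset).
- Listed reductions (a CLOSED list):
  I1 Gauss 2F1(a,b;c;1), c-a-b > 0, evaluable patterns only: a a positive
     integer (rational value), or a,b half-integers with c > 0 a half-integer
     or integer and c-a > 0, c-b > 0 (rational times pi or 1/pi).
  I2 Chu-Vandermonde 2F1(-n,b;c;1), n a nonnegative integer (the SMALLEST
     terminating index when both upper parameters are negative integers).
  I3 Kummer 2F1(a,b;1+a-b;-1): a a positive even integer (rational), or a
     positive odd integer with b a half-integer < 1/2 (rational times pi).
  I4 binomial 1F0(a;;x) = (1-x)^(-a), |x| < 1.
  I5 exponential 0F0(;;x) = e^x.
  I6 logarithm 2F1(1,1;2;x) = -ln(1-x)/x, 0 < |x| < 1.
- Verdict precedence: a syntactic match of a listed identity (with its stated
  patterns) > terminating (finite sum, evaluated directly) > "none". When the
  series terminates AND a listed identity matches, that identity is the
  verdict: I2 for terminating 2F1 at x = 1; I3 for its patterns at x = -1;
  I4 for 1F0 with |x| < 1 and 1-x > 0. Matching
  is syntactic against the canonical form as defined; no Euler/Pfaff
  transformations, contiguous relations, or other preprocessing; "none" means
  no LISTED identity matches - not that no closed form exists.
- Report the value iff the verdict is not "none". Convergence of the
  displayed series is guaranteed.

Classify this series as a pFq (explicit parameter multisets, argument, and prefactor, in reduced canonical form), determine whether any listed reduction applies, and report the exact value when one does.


Structural cue: t_0 being -1, the parameter 2 appears in both the upper and lower lists and cancels (alongside the other common factor).
Adjacent-term ratio: r(k) = (1/6) * (k-4) (k-7/6) / [(k+1) (k+1)] - rational in k, leading ratio (1/6); with t_0 = -1, classification follows.

x = 1/6 here; the reduced form reads 2F1, upper {-4, -7/6}, lower {1}, C = -1. Verdict: terminating. With -4 upstairs the series is a 5-term polynomial sum; evaluated term by term. Sum: -72297025/40310784.


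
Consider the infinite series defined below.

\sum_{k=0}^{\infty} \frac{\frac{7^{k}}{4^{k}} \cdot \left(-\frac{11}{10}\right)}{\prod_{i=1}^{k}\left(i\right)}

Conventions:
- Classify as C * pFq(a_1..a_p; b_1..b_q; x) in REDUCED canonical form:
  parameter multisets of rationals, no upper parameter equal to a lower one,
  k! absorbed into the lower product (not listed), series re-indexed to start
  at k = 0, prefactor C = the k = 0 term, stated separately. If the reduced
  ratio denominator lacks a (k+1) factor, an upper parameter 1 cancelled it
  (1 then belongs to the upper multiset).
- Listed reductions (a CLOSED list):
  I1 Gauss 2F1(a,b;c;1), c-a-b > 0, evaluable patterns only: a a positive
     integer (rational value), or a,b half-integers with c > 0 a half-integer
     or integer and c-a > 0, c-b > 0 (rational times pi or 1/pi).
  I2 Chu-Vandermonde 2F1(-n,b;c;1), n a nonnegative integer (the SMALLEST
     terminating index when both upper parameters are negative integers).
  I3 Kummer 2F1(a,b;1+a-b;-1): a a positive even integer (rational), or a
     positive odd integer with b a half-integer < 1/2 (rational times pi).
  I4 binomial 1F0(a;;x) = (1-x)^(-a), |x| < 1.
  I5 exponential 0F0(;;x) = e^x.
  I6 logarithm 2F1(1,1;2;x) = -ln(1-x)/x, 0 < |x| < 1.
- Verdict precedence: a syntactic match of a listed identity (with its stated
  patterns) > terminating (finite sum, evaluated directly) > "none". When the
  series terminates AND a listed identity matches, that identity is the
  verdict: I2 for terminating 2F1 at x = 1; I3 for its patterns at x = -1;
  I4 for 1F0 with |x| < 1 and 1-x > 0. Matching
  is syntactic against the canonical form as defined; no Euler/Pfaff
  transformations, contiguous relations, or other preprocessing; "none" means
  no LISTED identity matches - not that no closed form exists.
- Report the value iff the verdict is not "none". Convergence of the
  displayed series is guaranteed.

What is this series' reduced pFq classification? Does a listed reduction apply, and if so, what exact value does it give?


Reduced: x = \frac{7}{4}, 0F0, upper = {-}, lower = {-}, C = -\frac{11}{10}. Verdict: exponential (I5) fires (the 0F0 exponential series at x = \frac{7}{4}). Sum: \left(-\frac{11}{10}\right) \cdot e^{\frac{7}{4}}.

Key observation: t_0 = -\frac{11}{10} here, and the two geometric factors (C = -11/10) combine into one argument.
Ratio: r(k) = \frac{7}{4} * 1 / [(k+1)] - rational in k. x = \frac{7}{4}; t_0 = -\frac{11}{10}; negate the roots.


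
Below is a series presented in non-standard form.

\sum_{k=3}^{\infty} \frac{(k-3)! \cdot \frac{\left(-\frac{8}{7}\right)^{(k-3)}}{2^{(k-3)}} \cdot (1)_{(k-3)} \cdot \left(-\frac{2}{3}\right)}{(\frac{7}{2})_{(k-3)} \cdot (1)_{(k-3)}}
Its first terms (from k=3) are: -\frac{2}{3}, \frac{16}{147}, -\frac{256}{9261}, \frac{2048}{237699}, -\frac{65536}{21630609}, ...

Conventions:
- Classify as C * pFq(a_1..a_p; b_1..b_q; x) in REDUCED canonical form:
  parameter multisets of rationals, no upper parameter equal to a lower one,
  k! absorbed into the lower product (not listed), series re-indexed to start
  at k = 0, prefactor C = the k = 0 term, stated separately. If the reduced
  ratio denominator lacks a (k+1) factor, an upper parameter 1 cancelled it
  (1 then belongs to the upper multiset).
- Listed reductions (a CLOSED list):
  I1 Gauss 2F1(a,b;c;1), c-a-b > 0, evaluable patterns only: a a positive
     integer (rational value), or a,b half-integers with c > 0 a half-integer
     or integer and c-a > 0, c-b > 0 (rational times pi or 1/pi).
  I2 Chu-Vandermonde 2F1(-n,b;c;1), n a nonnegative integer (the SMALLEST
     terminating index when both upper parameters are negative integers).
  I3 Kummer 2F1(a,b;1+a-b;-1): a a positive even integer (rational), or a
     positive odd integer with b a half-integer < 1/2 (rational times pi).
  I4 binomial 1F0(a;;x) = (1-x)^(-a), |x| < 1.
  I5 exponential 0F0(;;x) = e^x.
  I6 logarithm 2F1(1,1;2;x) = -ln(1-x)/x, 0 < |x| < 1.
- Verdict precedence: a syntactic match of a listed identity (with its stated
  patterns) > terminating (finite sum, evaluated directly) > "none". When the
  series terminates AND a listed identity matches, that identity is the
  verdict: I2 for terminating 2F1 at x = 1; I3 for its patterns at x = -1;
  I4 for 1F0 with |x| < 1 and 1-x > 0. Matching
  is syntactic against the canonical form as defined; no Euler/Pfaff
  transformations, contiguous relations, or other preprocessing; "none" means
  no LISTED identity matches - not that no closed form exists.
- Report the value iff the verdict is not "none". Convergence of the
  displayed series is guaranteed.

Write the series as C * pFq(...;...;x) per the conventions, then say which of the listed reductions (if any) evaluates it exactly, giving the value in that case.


Canonical form: C = -\frac{2}{3} times 2F1 with upper {1, 1}, lower {\frac{7}{2}}, x = -\frac{4}{7}. Verdict: none (x = -\frac{4}{7}): each listed identity misses the multisets {1, 1} ; {\frac{7}{2}}.

Key observation: from the first term -\frac{2}{3}: the two k-th powers (C = -2/3) combine into one argument.
Adjacent-term ratio: r(k) = -\frac{4}{7} * (k+1) (k+1) / [(k+\frac{7}{2}) (k+1)] ; factor over Q: parameters, x = -\frac{4}{7}, and C = -\frac{2}{3}.


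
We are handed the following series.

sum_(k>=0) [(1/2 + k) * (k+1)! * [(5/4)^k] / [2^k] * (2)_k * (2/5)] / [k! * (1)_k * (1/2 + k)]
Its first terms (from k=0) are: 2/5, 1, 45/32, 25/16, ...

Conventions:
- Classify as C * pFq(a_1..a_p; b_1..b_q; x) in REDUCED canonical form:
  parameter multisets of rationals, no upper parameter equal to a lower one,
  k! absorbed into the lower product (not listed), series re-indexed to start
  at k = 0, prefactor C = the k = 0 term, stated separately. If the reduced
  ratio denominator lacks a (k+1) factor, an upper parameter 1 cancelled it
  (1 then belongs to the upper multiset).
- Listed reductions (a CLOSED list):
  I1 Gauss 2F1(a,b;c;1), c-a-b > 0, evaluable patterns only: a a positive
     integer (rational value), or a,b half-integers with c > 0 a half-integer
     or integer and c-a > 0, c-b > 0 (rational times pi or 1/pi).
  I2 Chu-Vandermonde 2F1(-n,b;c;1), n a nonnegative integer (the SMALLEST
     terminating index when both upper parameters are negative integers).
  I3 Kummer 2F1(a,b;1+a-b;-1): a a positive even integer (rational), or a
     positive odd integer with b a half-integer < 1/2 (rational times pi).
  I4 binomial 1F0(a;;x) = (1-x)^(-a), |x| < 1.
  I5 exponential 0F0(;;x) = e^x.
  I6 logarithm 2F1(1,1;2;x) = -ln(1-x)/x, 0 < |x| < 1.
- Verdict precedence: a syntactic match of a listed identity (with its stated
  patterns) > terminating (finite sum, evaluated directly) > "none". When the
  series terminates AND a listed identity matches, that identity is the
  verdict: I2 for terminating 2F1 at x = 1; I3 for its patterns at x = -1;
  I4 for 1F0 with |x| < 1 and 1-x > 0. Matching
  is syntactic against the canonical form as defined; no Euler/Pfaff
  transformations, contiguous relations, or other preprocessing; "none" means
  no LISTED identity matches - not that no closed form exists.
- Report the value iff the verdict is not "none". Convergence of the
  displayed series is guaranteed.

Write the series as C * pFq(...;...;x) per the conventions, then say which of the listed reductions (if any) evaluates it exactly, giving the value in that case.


The series (x = 5/8) is 2F1: upper {2, 2}, lower {1}, prefactor 2/5. Verdict: no listed reduction: x = 5/8 and upper {2, 2} fail every I1-I6 pattern.

Structural cue: x = (5/8) and the factorial ratio (C = 2/5) (k+a-1)!/(a-1)! is a rising factorial (a)_k.
Adjacent-term ratio: r(k) = (5/8) * (k+2) (k+2) / [(k+1) (k+1)] - rational in k. x = (5/8); t_0 = 2/5; negate the roots.


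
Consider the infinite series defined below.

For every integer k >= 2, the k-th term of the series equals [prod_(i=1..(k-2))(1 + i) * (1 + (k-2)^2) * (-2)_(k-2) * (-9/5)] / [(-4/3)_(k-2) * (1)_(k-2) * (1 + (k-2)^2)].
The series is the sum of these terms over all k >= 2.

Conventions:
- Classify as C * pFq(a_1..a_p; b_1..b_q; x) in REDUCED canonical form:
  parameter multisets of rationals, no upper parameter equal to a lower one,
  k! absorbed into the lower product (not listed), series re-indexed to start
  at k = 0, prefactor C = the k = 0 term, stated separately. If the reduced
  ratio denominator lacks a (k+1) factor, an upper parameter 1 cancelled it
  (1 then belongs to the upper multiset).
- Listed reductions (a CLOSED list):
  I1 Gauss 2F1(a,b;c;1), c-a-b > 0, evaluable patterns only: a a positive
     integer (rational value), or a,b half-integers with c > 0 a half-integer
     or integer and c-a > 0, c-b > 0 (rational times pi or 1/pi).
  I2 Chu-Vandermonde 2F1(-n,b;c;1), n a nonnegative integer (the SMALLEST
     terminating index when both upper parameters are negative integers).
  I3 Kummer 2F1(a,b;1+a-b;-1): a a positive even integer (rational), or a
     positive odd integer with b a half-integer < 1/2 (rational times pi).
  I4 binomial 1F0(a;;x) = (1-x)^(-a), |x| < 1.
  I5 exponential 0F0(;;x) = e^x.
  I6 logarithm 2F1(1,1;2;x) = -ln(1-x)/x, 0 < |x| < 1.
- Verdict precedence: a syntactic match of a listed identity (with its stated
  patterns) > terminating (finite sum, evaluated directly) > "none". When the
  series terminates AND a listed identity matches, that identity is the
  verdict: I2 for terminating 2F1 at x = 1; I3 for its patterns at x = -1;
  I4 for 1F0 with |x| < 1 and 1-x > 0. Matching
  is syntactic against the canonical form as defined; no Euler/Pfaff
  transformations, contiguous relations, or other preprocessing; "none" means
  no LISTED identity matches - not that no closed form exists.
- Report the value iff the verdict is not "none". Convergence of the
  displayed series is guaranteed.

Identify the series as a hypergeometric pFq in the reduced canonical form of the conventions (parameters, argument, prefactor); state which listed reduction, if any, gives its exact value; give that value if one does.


x = 1 here; the reduced form reads 2F1, upper {-2, 2}, lower {-4/3}, C = -9/5. Verdict at x = 1: Chu-Vandermonde (I2) matches (terminating 2F1 at x = 1 with n = 2, b = 2, c = -4/3). Sum: -63/2.

Key observation: t_0 = -9/5 here, and striking the common factor k^2 + 1 reduces the term (prefactor -9/5).
Step ratio: r(k) = 1 * (k-2) (k+2) / [(k-4/3) (k+1)] - rational in k. x = 1; t_0 = -9/5; negate the roots.


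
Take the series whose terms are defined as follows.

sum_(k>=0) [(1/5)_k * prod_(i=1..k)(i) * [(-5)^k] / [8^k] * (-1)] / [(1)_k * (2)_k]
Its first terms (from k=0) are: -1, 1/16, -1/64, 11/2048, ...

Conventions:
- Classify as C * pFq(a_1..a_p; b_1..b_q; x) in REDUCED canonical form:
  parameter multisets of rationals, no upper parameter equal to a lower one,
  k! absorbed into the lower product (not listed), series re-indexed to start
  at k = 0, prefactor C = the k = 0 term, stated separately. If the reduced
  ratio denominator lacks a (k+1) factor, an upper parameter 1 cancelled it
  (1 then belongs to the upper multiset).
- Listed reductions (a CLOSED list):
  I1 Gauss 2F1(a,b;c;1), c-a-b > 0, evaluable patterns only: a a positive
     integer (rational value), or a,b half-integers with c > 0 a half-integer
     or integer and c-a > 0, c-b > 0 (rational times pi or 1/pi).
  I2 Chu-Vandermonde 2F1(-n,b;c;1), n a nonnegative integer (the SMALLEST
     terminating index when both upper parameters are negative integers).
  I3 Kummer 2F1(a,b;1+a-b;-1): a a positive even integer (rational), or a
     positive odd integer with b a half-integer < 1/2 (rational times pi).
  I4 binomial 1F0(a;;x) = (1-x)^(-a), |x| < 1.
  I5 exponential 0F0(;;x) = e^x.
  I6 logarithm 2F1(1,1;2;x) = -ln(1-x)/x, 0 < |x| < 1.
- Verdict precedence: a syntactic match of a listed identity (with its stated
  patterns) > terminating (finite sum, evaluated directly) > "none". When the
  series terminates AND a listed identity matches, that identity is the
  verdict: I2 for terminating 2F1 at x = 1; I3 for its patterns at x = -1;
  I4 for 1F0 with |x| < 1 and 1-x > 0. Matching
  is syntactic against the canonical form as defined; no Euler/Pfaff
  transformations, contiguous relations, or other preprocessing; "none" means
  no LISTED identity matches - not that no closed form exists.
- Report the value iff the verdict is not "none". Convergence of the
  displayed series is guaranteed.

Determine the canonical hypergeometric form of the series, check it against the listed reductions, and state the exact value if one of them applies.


Canonical form: C = -1 times 2F1 with upper {1/5, 1}, lower {2}, x = -5/8. Verdict: none. No listed pattern accepts 2F1(1/5, 1; 2; -5/8).

Structural cue: t_0 = -1 here, and (1)_k (prefactor -1) is k! itself.
Term ratio: r(k) = (-5/8) * (k+1/5) (k+1) / [(k+2) (k+1)] - rational; roots negated = parameters, x = (-5/8), C = -1.
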